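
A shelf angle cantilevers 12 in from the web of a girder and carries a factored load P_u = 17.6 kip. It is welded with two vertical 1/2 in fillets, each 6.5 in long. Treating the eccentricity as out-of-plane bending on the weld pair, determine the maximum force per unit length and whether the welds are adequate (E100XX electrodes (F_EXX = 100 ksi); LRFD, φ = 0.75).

L_w = 2 × 6.5 = 13 in; section modulus (unit throat) S = 2 × L²/6 = 14.08 in².
Direct shear f_v = P/L_w = 17.6/13 = 1.354 kip/in.
Moment M = P × e = 17.6 × 12 = 211.2 kip·in; bending f_b = M/S = 15 kip/in.
f_max = √(f_v² + f_b²) = √(1.354² + 15²) = 15.06 kip/in.
φr_n = 0.75 × 0.6 × 100 × (0.707 × 0.5) = 15.91 kip/in → adequate.

f_max ≈ 15.1 kip/in; adequate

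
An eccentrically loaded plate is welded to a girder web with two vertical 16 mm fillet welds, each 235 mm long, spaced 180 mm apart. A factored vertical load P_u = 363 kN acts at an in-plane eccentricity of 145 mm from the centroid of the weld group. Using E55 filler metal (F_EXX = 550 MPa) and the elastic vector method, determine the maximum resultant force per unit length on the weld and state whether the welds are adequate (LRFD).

Total weld length L_w = 470 mm. Treat welds as unit-width lines.
Polar moment about centroid: J = 2[d³/12 + d(b/2)²] = 2[235³/12 + 235×90²] = 5970000 mm³.
Direct shear f_v = P/L_w = 363×10³ / 470 = 772.3 N/mm (vertical).
Torsion M = P·e = 363×10³ × 145 = 52635000 N·mm.
Critical point at (x, y) = (90, 117.5) from centroid. f_tx = M·y/J = 1036 N/mm; f_ty = M·x/J = 793.5 N/mm.
Resultant f_max = √[f_tx² + (f_v + f_ty)²] = √[1036² + (772.3 + 793.5)²] = 1878 N/mm.
Capacity per unit length: φr_n = 0.75 × 0.6 × 550 × (0.707 × 16) = 2800 N/mm.
1878 ≤ 2800 → adequate.

f_max ≈ 1880 N/mm; adequate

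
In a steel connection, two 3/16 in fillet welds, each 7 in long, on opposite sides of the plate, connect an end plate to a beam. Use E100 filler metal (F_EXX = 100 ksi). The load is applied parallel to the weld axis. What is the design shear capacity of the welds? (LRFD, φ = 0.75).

φR_n ≈ 83.5 kip

Effective throat t_e = 0.707 × 0.1875 = 0.1326 in.
Total length L = 14 in; A_we = 0.1326 × 14 = 1.856 in².
F_nw = 0.6 F_EXX = 0.6 × 100 = 60 ksi.
φR_n = 0.75 × 60 × 1.856 = 83.51 kip.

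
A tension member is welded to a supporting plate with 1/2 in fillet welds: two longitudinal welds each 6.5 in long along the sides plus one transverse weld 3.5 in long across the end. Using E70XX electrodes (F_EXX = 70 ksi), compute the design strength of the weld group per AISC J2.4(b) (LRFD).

t_e = 0.707 × 0.5 = 0.3535 in.
R_nwl = 0.6 × 70 × 0.3535 × 13 = 193 kip (longitudinal, 2 welds).
R_nwt = 0.6 × 70 × 0.3535 × 3.5 = 51.96 kip (transverse, base value).
(i) R_nwl + R_nwt = 245 kip; (ii) 0.85 R_nwl + 1.5 R_nwt = 242 kip.
R_n = max = 245 kip [governs: (i)]; φR_n = 183.7 kip.

φR_n ≈ 184 kip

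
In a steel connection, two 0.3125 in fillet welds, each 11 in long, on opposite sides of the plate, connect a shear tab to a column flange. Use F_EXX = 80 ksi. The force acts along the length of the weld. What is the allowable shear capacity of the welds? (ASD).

Effective throat t_e = 0.707 × 0.3125 = 0.2209 in.
Total length L = 22 in; A_we = 0.2209 × 22 = 4.861 in².
F_nw = 0.6 F_EXX = 0.6 × 80 = 48 ksi.
R_n = 48 × 4.861 = 233.3 kips; R_n/Ω = 233.3/2.0 = 116.7 kips.

R_n/Ω ≈ 117 kips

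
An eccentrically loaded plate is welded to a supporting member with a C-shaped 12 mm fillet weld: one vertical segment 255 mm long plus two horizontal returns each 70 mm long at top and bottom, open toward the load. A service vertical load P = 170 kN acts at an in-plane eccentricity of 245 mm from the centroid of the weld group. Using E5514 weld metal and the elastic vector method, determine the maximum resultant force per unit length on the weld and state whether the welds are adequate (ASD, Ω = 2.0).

E55XX → F_EXX = 550 MPa.
Total weld length L_w = 395 mm. Treat welds as unit-width lines.
Centroid: x̄ = 2×70×35 / 395 = 12.41 mm from the vertical weld.
Polar moment about centroid: J = I_x + I_y = [255³/12 + 2×70×127.5²] + [255×12.41² + 2(70³/12 + 70×22.59²)] = 3826000 mm³.
Direct shear f_v = P/L_w = 170×10³ / 395 = 430.4 N/mm (vertical).
Torsion M = P·e = 170×10³ × 245 = 41650000 N·mm.
Critical point at (x, y) = (57.59, 127.5) from centroid. f_tx = M·y/J = 1388 N/mm; f_ty = M·x/J = 627.1 N/mm.
Resultant f_max = √[f_tx² + (f_v + f_ty)²] = √[1388² + (430.4 + 627.1)²] = 1745 N/mm.
Capacity per unit length: r_n/Ω = (1/2.0) × 0.6 × 550 × (0.707 × 12) = 1400 N/mm.
1745 > 1400 → NOT adequate.

f_max ≈ 1750 N/mm; NOT adequate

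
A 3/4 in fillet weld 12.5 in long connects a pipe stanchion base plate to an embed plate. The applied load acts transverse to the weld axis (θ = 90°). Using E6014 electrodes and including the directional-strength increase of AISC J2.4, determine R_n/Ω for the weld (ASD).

R_n/Ω ≈ 179 kip

E60XX → F_EXX = 60 ksi.
t_e = 0.707 × 0.75 = 0.5302 in; A_we = 0.5302 × 12.5 = 6.628 in².
Directional factor: 1.0 + 0.5 sin^1.5(90°) = 1.5.
F_nw = 0.6 × 60 × 1.5 = 54 ksi.
R_n/Ω = (54 × 6.628) / 2.0 = 179 kip.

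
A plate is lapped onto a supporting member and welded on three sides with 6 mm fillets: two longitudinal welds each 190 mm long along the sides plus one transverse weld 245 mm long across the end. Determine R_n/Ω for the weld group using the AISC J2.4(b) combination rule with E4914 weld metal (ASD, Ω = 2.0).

E49XX → F_EXX = 490 MPa.
t_e = 0.707 × 6 = 4.242 mm.
R_nwl = 0.6 × 490 × 4.242 × 380 × 10⁻³ = 473.9 kN (longitudinal, 2 welds).
R_nwt = 0.6 × 490 × 4.242 × 245 × 10⁻³ = 305.6 kN (transverse, base value).
(i) R_nwl + R_nwt = 779.5 kN; (ii) 0.85 R_nwl + 1.5 R_nwt = 861.2 kN.
R_n = max = 861.2 kN [governs: (ii)]; R_n/Ω = 430.6 kN.

R_n/Ω ≈ 431 kN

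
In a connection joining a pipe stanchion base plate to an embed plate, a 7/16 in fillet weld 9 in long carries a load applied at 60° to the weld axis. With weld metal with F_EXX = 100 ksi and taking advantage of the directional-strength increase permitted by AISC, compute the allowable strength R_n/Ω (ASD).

t_e = 0.707 × 0.4375 = 0.3093 in; A_we = 0.3093 × 9 = 2.784 in².
Directional factor: 1.0 + 0.5 sin^1.5(60°) = 1.403.
F_nw = 0.6 × 100 × 1.403 = 84.18 ksi.
R_n/Ω = (84.18 × 2.784) / 2.0 = 117.2 kips.

R_n/Ω ≈ 117 kips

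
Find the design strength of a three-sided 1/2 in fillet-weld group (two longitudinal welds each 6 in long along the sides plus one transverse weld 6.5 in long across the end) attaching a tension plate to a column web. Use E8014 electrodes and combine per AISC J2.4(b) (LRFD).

E80XX → F_EXX = 80 ksi.
t_e = 0.707 × 0.5 = 0.3535 in.
R_nwl = 0.6 × 80 × 0.3535 × 12 = 203.6 kip (longitudinal, 2 welds).
R_nwt = 0.6 × 80 × 0.3535 × 6.5 = 110.3 kip (transverse, base value).
(i) R_nwl + R_nwt = 313.9 kip; (ii) 0.85 R_nwl + 1.5 R_nwt = 338.5 kip.
R_n = max = 338.5 kip [governs: (ii)]; φR_n = 253.9 kip.

φR_n ≈ 254 kip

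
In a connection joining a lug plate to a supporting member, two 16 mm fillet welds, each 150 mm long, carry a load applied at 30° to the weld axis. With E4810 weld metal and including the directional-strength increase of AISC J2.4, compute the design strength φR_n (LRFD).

E48XX → F_EXX = 480 MPa.
t_e = 0.707 × 16 = 11.31 mm; A_we = 11.31 × 300 = 3394 mm².
Directional factor: 1.0 + 0.5 sin^1.5(30°) = 1.177.
F_nw = 0.6 × 480 × 1.177 = 338.9 MPa.
φR_n = 0.75 × 338.9 × 3394 × 10⁻³ = 862.6 kN.

φR_n ≈ 863 kN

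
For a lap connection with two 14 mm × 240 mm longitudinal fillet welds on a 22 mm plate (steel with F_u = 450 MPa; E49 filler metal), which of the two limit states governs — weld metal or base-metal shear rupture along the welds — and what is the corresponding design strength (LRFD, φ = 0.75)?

φR_n ≈ 1050 kN (weld metal governs)

E49XX → F_EXX = 490 MPa.
t_e = 0.707 × 14 = 9.898 mm; L = 480 mm.
Weld metal: φR_n = 0.75 × 0.6 × 490 × 9.898 × 480 × 10⁻³ = 1048 kN.
Base metal (shear rupture): φR_n = 0.75 × 0.6 × 450 × 22 × 480 × 10⁻³ = 2138 kN.
Governing: weld metal.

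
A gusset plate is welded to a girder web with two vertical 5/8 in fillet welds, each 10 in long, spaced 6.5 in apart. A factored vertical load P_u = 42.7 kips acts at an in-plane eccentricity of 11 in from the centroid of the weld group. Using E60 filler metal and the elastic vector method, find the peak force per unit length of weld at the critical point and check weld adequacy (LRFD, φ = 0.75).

E60XX → F_EXX = 60 ksi.
Total weld length L_w = 20 in. Treat welds as unit-width lines.
Polar moment about centroid: J = 2[d³/12 + d(b/2)²] = 2[10³/12 + 10×3.25²] = 377.9 in³.
Direct shear f_v = P/L_w = 42.7 / 20 = 2.135 kip/in (vertical).
Torsion M = P·e = 42.7 × 11 = 469.7 kip·in.
Critical point at (x, y) = (3.25, 5) from centroid. f_tx = M·y/J = 6.214 kip/in; f_ty = M·x/J = 4.039 kip/in.
Resultant f_max = √[f_tx² + (f_v + f_ty)²] = √[6.214² + (2.135 + 4.039)²] = 8.76 kip/in.
Capacity per unit length: φr_n = 0.75 × 0.6 × 60 × (0.707 × 0.625) = 11.93 kip/in.
8.76 ≤ 11.93 → adequate.

f_max ≈ 8.76 kip/in; adequate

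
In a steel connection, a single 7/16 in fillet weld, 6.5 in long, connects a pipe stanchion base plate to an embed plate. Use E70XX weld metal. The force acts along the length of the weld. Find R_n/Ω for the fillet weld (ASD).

R_n/Ω ≈ 42.2 kip

E70XX → F_EXX = 70 ksi.
Effective throat t_e = 0.707 × 0.4375 = 0.3093 in.
Total length L = 6.5 in; A_we = 0.3093 × 6.5 = 2.011 in².
F_nw = 0.6 F_EXX = 0.6 × 70 = 42 ksi.
R_n = 42 × 2.011 = 84.44 kip; R_n/Ω = 84.44/2.0 = 42.22 kip.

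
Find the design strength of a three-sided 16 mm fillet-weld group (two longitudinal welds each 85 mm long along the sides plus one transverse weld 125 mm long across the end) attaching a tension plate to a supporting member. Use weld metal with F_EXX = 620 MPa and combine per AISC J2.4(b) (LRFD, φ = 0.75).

φR_n ≈ 1050 kN

t_e = 0.707 × 16 = 11.31 mm.
R_nwl = 0.6 × 620 × 11.31 × 170 × 10⁻³ = 715.4 kN (longitudinal, 2 welds).
R_nwt = 0.6 × 620 × 11.31 × 125 × 10⁻³ = 526 kN (transverse, base value).
(i) R_nwl + R_nwt = 1241 kN; (ii) 0.85 R_nwl + 1.5 R_nwt = 1397 kN.
R_n = max = 1397 kN [governs: (ii)]; φR_n = 1048 kN.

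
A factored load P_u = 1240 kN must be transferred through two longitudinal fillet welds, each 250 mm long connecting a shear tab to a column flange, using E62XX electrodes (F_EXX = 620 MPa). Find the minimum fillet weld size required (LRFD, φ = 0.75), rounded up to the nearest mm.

Total weld length L = 500 mm.
Required throat t_e = P_u / (φ × 0.6 F_EXX × L) = 1240 / (0.75 × 0.6 × 620 × 500 × 10⁻³) = 8.889 mm.
Required leg w = t_e / 0.707 = 12.57 mm → use 13 mm.

w = 13 mm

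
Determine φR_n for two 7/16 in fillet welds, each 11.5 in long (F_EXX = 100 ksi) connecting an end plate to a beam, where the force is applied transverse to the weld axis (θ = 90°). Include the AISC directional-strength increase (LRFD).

t_e = 0.707 × 0.4375 = 0.3093 in; A_we = 0.3093 × 23 = 7.114 in².
Directional factor: 1.0 + 0.5 sin^1.5(90°) = 1.5.
F_nw = 0.6 × 100 × 1.5 = 90 ksi.
φR_n = 0.75 × 90 × 7.114 = 480.2 kip.

φR_n ≈ 480 kip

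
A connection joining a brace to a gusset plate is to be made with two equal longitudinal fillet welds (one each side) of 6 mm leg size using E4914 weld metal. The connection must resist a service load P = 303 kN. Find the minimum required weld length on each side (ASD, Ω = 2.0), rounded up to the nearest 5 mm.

L = 245 mm on each side

E49XX → F_EXX = 490 MPa.
Throat t_e = 0.707 × 6 = 4.242 mm.
r_n/Ω = (0.6 × 490 × 4.242) / 2.0 = 623.6 N/mm = 0.6236 kN/mm.
L_req = P / (r_n/Ω) = 303 / 0.6236 = 485.9 mm total.
Per side: 485.9 / 2 = 243 mm.
Round up → use L = 245 mm on each side.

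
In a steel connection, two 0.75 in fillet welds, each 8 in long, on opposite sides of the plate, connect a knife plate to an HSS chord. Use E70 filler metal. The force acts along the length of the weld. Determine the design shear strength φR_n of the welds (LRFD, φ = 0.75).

φR_n ≈ 267 kips

E70XX → F_EXX = 70 ksi.
Effective throat t_e = 0.707 × 0.75 = 0.5302 in.
Total length L = 16 in; A_we = 0.5302 × 16 = 8.484 in².
F_nw = 0.6 F_EXX = 0.6 × 70 = 42 ksi.
φR_n = 0.75 × 42 × 8.484 = 267.2 kips.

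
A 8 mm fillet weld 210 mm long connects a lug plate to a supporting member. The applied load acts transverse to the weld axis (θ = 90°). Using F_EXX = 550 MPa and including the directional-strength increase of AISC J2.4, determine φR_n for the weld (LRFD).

φR_n ≈ 441 kN

t_e = 0.707 × 8 = 5.656 mm; A_we = 5.656 × 210 = 1188 mm².
Directional factor: 1.0 + 0.5 sin^1.5(90°) = 1.5.
F_nw = 0.6 × 550 × 1.5 = 495 MPa.
φR_n = 0.75 × 495 × 1188 × 10⁻³ = 441 kN.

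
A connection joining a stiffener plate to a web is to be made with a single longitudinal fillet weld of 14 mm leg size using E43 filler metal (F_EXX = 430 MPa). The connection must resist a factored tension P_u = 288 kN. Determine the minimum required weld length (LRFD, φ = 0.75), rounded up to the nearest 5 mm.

L = 155 mm

Throat t_e = 0.707 × 14 = 9.898 mm.
φr_n = 0.75 × 0.6 × 430 × 9.898 × 10⁻³ = 1.915 kN/mm.
L_req = P_u / φr_n = 288 / 1.915 = 150.4 mm total.
Round up → use L = 155 mm.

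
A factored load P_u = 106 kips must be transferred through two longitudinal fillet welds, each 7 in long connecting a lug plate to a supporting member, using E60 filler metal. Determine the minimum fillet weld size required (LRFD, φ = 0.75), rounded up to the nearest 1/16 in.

E60XX → F_EXX = 60 ksi.
Total weld length L = 14 in.
Required throat t_e = P_u / (φ × 0.6 F_EXX × L) = 106 / (0.75 × 0.6 × 60 × 14) = 0.2804 in.
Required leg w = t_e / 0.707 = 0.3966 in → use 7/16 in.

w = 7/16 in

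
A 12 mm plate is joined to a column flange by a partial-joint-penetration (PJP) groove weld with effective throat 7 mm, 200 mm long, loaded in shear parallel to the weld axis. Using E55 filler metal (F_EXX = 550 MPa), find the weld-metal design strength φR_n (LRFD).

Effective throat (given) t_e = 7 mm.
A_we = 7 × 200 = 1400 mm².
F_nw = 0.6 F_EXX = 330 MPa.
φR_n = 0.75 × 330 × 1400 × 10⁻³ = 346.5 kN.

φR_n ≈ 346 kN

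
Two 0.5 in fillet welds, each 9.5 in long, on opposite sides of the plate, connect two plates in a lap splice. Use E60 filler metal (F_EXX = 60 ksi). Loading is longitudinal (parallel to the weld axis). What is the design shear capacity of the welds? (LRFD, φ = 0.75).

φR_n ≈ 181 kips

Effective throat t_e = 0.707 × 0.5 = 0.3535 in.
Total length L = 19 in; A_we = 0.3535 × 19 = 6.716 in².
F_nw = 0.6 F_EXX = 0.6 × 60 = 36 ksi.
φR_n = 0.75 × 36 × 6.716 = 181.3 kips.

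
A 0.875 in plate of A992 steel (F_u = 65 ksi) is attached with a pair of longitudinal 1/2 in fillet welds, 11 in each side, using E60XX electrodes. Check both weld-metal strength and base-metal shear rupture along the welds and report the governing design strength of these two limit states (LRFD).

φR_n ≈ 210 kip (weld metal governs)

E60XX → F_EXX = 60 ksi.
t_e = 0.707 × 0.5 = 0.3535 in; L = 22 in.
Weld metal: φR_n = 0.75 × 0.6 × 60 × 0.3535 × 22 = 210 kip.
Base metal (shear rupture): φR_n = 0.75 × 0.6 × 65 × 0.875 × 22 = 563.1 kip.
Governing: weld metal.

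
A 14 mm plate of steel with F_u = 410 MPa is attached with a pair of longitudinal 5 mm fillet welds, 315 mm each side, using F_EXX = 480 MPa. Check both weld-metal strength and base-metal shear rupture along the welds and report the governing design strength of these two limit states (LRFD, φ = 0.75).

t_e = 0.707 × 5 = 3.535 mm; L = 630 mm.
Weld metal: φR_n = 0.75 × 0.6 × 480 × 3.535 × 630 × 10⁻³ = 481 kN.
Base metal (shear rupture): φR_n = 0.75 × 0.6 × 410 × 14 × 630 × 10⁻³ = 1627 kN.
Governing: weld metal.

φR_n ≈ 481 kN (weld metal governs)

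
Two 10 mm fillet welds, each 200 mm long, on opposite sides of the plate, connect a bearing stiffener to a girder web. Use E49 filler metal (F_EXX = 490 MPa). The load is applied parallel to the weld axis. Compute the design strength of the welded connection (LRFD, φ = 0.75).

Effective throat t_e = 0.707 × 10 = 7.07 mm.
Total length L = 400 mm; A_we = 7.07 × 400 = 2828 mm².
F_nw = 0.6 F_EXX = 0.6 × 490 = 294 MPa.
φR_n = 0.75 × 294 × 2828 × 10⁻³ = 623.6 kN.

φR_n ≈ 624 kN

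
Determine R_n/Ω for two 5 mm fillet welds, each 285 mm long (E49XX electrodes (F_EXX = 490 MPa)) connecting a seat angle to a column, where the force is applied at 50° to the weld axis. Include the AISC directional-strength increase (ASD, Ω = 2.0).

R_n/Ω ≈ 395 kN

t_e = 0.707 × 5 = 3.535 mm; A_we = 3.535 × 570 = 2015 mm².
Directional factor: 1.0 + 0.5 sin^1.5(50°) = 1.335.
F_nw = 0.6 × 490 × 1.335 = 392.6 MPa.
R_n/Ω = (392.6 × 2015) / 2.0 × 10⁻³ = 395.5 kN.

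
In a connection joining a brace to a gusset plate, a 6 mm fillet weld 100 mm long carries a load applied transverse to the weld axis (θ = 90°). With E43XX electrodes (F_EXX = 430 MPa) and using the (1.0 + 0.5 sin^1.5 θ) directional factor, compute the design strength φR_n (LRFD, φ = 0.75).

t_e = 0.707 × 6 = 4.242 mm; A_we = 4.242 × 100 = 424.2 mm².
Directional factor: 1.0 + 0.5 sin^1.5(90°) = 1.5.
F_nw = 0.6 × 430 × 1.5 = 387 MPa.
φR_n = 0.75 × 387 × 424.2 × 10⁻³ = 123.1 kN.

φR_n ≈ 123 kN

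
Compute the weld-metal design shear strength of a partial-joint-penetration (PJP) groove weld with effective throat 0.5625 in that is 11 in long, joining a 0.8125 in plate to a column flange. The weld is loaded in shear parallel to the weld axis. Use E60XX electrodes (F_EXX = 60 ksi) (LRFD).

Effective throat (given) t_e = 0.5625 in.
A_we = 0.5625 × 11 = 6.188 in².
F_nw = 0.6 F_EXX = 36 ksi.
φR_n = 0.75 × 36 × 6.188 = 167.1 kip.

φR_n ≈ 167 kip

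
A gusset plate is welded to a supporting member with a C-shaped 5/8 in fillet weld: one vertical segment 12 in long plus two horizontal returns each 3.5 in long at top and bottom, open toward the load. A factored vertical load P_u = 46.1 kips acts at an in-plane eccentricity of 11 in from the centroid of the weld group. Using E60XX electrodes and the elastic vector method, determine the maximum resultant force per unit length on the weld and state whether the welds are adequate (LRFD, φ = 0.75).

E60XX → F_EXX = 60 ksi.
Total weld length L_w = 19 in. Treat welds as unit-width lines.
Centroid: x̄ = 2×3.5×1.75 / 19 = 0.6447 in from the vertical weld.
Polar moment about centroid: J = I_x + I_y = [12³/12 + 2×3.5×6²] + [12×0.6447² + 2(3.5³/12 + 3.5×1.105²)] = 416.7 in³.
Direct shear f_v = P/L_w = 46.1 / 19 = 2.426 kip/in (vertical).
Torsion M = P·e = 46.1 × 11 = 507.1 kip·in.
Critical point at (x, y) = (2.855, 6) from centroid. f_tx = M·y/J = 7.302 kip/in; f_ty = M·x/J = 3.475 kip/in.
Resultant f_max = √[f_tx² + (f_v + f_ty)²] = √[7.302² + (2.426 + 3.475)²] = 9.388 kip/in.
Capacity per unit length: φr_n = 0.75 × 0.6 × 60 × (0.707 × 0.625) = 11.93 kip/in.
9.388 ≤ 11.93 → adequate.

f_max ≈ 9.39 kip/in; adequate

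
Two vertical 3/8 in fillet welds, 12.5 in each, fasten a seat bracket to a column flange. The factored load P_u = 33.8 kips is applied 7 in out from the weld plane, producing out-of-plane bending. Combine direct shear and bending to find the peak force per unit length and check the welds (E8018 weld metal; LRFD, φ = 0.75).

E80XX → F_EXX = 80 ksi.
L_w = 2 × 12.5 = 25 in; section modulus (unit throat) S = 2 × L²/6 = 52.08 in².
Direct shear f_v = P/L_w = 33.8/25 = 1.352 kip/in.
Moment M = P × e = 33.8 × 7 = 236.6 kip·in; bending f_b = M/S = 4.543 kip/in.
f_max = √(f_v² + f_b²) = √(1.352² + 4.543²) = 4.74 kip/in.
φr_n = 0.75 × 0.6 × 80 × (0.707 × 0.375) = 9.544 kip/in → adequate.

f_max ≈ 4.74 kip/in; adequate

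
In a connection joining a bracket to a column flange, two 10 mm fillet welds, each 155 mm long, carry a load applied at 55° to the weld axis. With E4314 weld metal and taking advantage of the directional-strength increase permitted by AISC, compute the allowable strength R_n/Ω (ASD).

R_n/Ω ≈ 388 kN

E43XX → F_EXX = 430 MPa.
t_e = 0.707 × 10 = 7.07 mm; A_we = 7.07 × 310 = 2192 mm².
Directional factor: 1.0 + 0.5 sin^1.5(55°) = 1.371.
F_nw = 0.6 × 430 × 1.371 = 353.6 MPa.
R_n/Ω = (353.6 × 2192) / 2.0 × 10⁻³ = 387.5 kN.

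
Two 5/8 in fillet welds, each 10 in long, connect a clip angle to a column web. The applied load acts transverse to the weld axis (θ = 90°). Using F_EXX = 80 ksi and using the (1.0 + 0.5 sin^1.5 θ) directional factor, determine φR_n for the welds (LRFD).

φR_n ≈ 477 kip

t_e = 0.707 × 0.625 = 0.4419 in; A_we = 0.4419 × 20 = 8.837 in².
Directional factor: 1.0 + 0.5 sin^1.5(90°) = 1.5.
F_nw = 0.6 × 80 × 1.5 = 72 ksi.
φR_n = 0.75 × 72 × 8.837 = 477.2 kip.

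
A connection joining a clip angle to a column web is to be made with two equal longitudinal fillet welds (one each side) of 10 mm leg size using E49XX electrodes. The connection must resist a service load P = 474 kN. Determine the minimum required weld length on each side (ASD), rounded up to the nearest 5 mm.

L = 230 mm on each side

E49XX → F_EXX = 490 MPa.
Throat t_e = 0.707 × 10 = 7.07 mm.
r_n/Ω = (0.6 × 490 × 7.07) / 2.0 = 1039 N/mm = 1.039 kN/mm.
L_req = P / (r_n/Ω) = 474 / 1.039 = 456.1 mm total.
Per side: 456.1 / 2 = 228 mm.
Round up → use L = 230 mm on each side.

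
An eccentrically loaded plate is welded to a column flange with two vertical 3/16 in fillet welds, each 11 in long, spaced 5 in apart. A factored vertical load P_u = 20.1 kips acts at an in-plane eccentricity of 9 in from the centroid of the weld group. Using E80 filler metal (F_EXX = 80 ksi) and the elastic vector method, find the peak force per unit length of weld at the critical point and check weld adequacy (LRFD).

Total weld length L_w = 22 in. Treat welds as unit-width lines.
Polar moment about centroid: J = 2[d³/12 + d(b/2)²] = 2[11³/12 + 11×2.5²] = 359.3 in³.
Direct shear f_v = P/L_w = 20.1 / 22 = 0.9136 kip/in (vertical).
Torsion M = P·e = 20.1 × 9 = 180.9 kip·in.
Critical point at (x, y) = (2.5, 5.5) from centroid. f_tx = M·y/J = 2.769 kip/in; f_ty = M·x/J = 1.259 kip/in.
Resultant f_max = √[f_tx² + (f_v + f_ty)²] = √[2.769² + (0.9136 + 1.259)²] = 3.519 kip/in.
Capacity per unit length: φr_n = 0.75 × 0.6 × 80 × (0.707 × 0.1875) = 4.772 kip/in.
3.519 ≤ 4.772 → adequate.

f_max ≈ 3.52 kip/in; adequate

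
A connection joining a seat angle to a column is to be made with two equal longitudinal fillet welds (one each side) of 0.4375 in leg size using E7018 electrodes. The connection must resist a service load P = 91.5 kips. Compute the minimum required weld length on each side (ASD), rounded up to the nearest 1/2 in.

E70XX → F_EXX = 70 ksi.
Throat t_e = 0.707 × 0.4375 = 0.3093 in.
r_n/Ω = (0.6 × 70 × 0.3093) / 2.0 = 6.496 kip/in.
L_req = P / (r_n/Ω) = 91.5 / 6.496 = 14.09 in total.
Per side: 14.09 / 2 = 7.043 in.
Round up → use L = 7.5 in on each side.

L = 7.5 in on each side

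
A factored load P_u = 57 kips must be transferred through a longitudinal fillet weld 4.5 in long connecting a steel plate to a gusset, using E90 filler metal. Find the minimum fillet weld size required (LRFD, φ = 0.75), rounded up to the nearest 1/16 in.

E90XX → F_EXX = 90 ksi.
Total weld length L = 4.5 in.
Required throat t_e = P_u / (φ × 0.6 F_EXX × L) = 57 / (0.75 × 0.6 × 90 × 4.5) = 0.3128 in.
Required leg w = t_e / 0.707 = 0.4424 in → use 1/2 in.

w = 1/2 in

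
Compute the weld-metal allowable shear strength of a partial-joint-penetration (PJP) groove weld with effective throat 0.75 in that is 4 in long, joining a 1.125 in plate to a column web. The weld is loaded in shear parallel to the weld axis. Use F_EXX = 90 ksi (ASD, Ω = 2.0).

Effective throat (given) t_e = 0.75 in.
A_we = 0.75 × 4 = 3 in².
F_nw = 0.6 F_EXX = 54 ksi.
R_n/Ω = (54 × 3) / 2.0 = 81 kips.

R_n/Ω ≈ 81 kips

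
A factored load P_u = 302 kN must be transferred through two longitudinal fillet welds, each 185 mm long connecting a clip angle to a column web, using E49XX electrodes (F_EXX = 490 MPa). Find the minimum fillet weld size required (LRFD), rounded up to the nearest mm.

Total weld length L = 370 mm.
Required throat t_e = P_u / (φ × 0.6 F_EXX × L) = 302 / (0.75 × 0.6 × 490 × 370 × 10⁻³) = 3.702 mm.
Required leg w = t_e / 0.707 = 5.236 mm → use 6 mm.

w = 6 mm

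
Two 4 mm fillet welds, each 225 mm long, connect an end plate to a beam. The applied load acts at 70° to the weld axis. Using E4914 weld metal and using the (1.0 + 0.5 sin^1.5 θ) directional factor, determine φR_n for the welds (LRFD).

E49XX → F_EXX = 490 MPa.
t_e = 0.707 × 4 = 2.828 mm; A_we = 2.828 × 450 = 1273 mm².
Directional factor: 1.0 + 0.5 sin^1.5(70°) = 1.455.
F_nw = 0.6 × 490 × 1.455 = 427.9 MPa.
φR_n = 0.75 × 427.9 × 1273 × 10⁻³ = 408.4 kN.

φR_n ≈ 408 kN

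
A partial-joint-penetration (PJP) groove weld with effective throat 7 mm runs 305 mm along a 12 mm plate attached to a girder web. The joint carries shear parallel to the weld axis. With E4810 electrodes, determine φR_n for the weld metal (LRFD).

φR_n ≈ 461 kN

E48XX → F_EXX = 480 MPa.
Effective throat (given) t_e = 7 mm.
A_we = 7 × 305 = 2135 mm².
F_nw = 0.6 F_EXX = 288 MPa.
φR_n = 0.75 × 288 × 2135 × 10⁻³ = 461.2 kN.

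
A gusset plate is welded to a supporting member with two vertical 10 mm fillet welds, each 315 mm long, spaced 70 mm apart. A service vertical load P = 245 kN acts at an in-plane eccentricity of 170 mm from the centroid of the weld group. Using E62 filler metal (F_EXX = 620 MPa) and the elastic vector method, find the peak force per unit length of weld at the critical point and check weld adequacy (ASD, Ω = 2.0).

f_max ≈ 1270 N/mm; adequate

Total weld length L_w = 630 mm. Treat welds as unit-width lines.
Polar moment about centroid: J = 2[d³/12 + d(b/2)²] = 2[315³/12 + 315×35²] = 5981000 mm³.
Direct shear f_v = P/L_w = 245×10³ / 630 = 388.9 N/mm (vertical).
Torsion M = P·e = 245×10³ × 170 = 41650000 N·mm.
Critical point at (x, y) = (35, 157.5) from centroid. f_tx = M·y/J = 1097 N/mm; f_ty = M·x/J = 243.7 N/mm.
Resultant f_max = √[f_tx² + (f_v + f_ty)²] = √[1097² + (388.9 + 243.7)²] = 1266 N/mm.
Capacity per unit length: r_n/Ω = (1/2.0) × 0.6 × 620 × (0.707 × 10) = 1315 N/mm.
1266 ≤ 1315 → adequate.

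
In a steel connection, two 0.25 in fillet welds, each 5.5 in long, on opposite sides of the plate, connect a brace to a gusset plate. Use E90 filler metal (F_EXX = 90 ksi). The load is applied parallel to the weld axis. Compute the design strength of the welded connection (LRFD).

φR_n ≈ 78.7 kips

Effective throat t_e = 0.707 × 0.25 = 0.1767 in.
Total length L = 11 in; A_we = 0.1767 × 11 = 1.944 in².
F_nw = 0.6 F_EXX = 0.6 × 90 = 54 ksi.
φR_n = 0.75 × 54 × 1.944 = 78.74 kips.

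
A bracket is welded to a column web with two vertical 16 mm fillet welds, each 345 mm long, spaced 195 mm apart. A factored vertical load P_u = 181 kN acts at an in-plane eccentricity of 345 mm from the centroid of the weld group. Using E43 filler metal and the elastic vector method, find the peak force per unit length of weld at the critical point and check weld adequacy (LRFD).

E43XX → F_EXX = 430 MPa.
Total weld length L_w = 690 mm. Treat welds as unit-width lines.
Polar moment about centroid: J = 2[d³/12 + d(b/2)²] = 2[345³/12 + 345×97.5²] = 13400000 mm³.
Direct shear f_v = P/L_w = 181×10³ / 690 = 262.3 N/mm (vertical).
Torsion M = P·e = 181×10³ × 345 = 62445000 N·mm.
Critical point at (x, y) = (97.5, 172.5) from centroid. f_tx = M·y/J = 803.7 N/mm; f_ty = M·x/J = 454.2 N/mm.
Resultant f_max = √[f_tx² + (f_v + f_ty)²] = √[803.7² + (262.3 + 454.2)²] = 1077 N/mm.
Capacity per unit length: φr_n = 0.75 × 0.6 × 430 × (0.707 × 16) = 2189 N/mm.
1077 ≤ 2189 → adequate.

f_max ≈ 1080 N/mm; adequate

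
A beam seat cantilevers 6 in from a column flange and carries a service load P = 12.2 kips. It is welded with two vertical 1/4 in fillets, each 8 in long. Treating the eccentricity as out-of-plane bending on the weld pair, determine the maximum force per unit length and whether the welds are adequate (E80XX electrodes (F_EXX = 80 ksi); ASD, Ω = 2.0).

L_w = 2 × 8 = 16 in; section modulus (unit throat) S = 2 × L²/6 = 21.33 in².
Direct shear f_v = P/L_w = 12.2/16 = 0.7625 kip/in.
Moment M = P × e = 12.2 × 6 = 73.2 kip·in; bending f_b = M/S = 3.431 kip/in.
f_max = √(f_v² + f_b²) = √(0.7625² + 3.431²) = 3.515 kip/in.
r_n/Ω = (1/2.0) × 0.6 × 80 × (0.707 × 0.25) = 4.242 kip/in → adequate.

f_max ≈ 3.51 kip/in; adequate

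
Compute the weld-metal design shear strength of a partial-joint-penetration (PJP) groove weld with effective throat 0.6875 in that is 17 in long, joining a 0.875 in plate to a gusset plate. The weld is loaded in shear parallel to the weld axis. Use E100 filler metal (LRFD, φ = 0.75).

E100XX → F_EXX = 100 ksi.
Effective throat (given) t_e = 0.6875 in.
A_we = 0.6875 × 17 = 11.69 in².
F_nw = 0.6 F_EXX = 60 ksi.
φR_n = 0.75 × 60 × 11.69 = 525.9 kip.

φR_n ≈ 526 kip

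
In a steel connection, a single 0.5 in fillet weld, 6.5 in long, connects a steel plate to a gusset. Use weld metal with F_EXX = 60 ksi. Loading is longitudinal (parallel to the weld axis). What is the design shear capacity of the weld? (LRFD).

φR_n ≈ 62 kip

Effective throat t_e = 0.707 × 0.5 = 0.3535 in.
Total length L = 6.5 in; A_we = 0.3535 × 6.5 = 2.298 in².
F_nw = 0.6 F_EXX = 0.6 × 60 = 36 ksi.
φR_n = 0.75 × 36 × 2.298 = 62.04 kip.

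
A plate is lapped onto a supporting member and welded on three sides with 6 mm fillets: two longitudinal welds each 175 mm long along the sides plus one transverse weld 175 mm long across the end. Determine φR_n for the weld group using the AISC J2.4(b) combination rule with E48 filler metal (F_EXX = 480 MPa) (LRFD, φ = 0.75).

t_e = 0.707 × 6 = 4.242 mm.
R_nwl = 0.6 × 480 × 4.242 × 350 × 10⁻³ = 427.6 kN (longitudinal, 2 welds).
R_nwt = 0.6 × 480 × 4.242 × 175 × 10⁻³ = 213.8 kN (transverse, base value).
(i) R_nwl + R_nwt = 641.4 kN; (ii) 0.85 R_nwl + 1.5 R_nwt = 684.1 kN.
R_n = max = 684.1 kN [governs: (ii)]; φR_n = 513.1 kN.

φR_n ≈ 513 kN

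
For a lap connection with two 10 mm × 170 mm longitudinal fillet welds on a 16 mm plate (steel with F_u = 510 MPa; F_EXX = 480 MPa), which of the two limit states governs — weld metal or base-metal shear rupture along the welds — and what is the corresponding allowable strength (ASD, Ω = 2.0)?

R_n/Ω ≈ 346 kN (weld metal governs)

t_e = 0.707 × 10 = 7.07 mm; L = 340 mm.
Weld metal: R_n/Ω = (1/2.0) × 0.6 × 480 × 7.07 × 340 × 10⁻³ = 346.1 kN.
Base metal (shear rupture): R_n/Ω = (1/2.0) × 0.6 × 510 × 16 × 340 × 10⁻³ = 832.3 kN.
Governing: weld metal.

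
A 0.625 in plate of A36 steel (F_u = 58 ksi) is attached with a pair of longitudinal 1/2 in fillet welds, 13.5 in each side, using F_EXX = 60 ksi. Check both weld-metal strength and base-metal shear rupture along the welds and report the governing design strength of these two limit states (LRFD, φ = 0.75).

t_e = 0.707 × 0.5 = 0.3535 in; L = 27 in.
Weld metal: φR_n = 0.75 × 0.6 × 60 × 0.3535 × 27 = 257.7 kips.
Base metal (shear rupture): φR_n = 0.75 × 0.6 × 58 × 0.625 × 27 = 440.4 kips.
Governing: weld metal.

φR_n ≈ 258 kips (weld metal governs)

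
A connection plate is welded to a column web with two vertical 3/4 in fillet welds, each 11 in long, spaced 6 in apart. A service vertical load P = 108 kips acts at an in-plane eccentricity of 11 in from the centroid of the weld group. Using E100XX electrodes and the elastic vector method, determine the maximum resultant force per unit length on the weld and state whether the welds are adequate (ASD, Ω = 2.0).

f_max ≈ 20.5 kip/in; NOT adequate

E100XX → F_EXX = 100 ksi.
Total weld length L_w = 22 in. Treat welds as unit-width lines.
Polar moment about centroid: J = 2[d³/12 + d(b/2)²] = 2[11³/12 + 11×3²] = 419.8 in³.
Direct shear f_v = P/L_w = 108 / 22 = 4.909 kip/in (vertical).
Torsion M = P·e = 108 × 11 = 1188 kip·in.
Critical point at (x, y) = (3, 5.5) from centroid. f_tx = M·y/J = 15.56 kip/in; f_ty = M·x/J = 8.489 kip/in.
Resultant f_max = √[f_tx² + (f_v + f_ty)²] = √[15.56² + (4.909 + 8.489)²] = 20.54 kip/in.
Capacity per unit length: r_n/Ω = (1/2.0) × 0.6 × 100 × (0.707 × 0.75) = 15.91 kip/in.
20.54 > 15.91 → NOT adequate.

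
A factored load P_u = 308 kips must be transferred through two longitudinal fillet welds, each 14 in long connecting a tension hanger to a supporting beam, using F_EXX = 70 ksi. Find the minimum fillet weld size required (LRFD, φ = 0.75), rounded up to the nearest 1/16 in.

Total weld length L = 28 in.
Required throat t_e = P_u / (φ × 0.6 F_EXX × L) = 308 / (0.75 × 0.6 × 70 × 28) = 0.3492 in.
Required leg w = t_e / 0.707 = 0.4939 in → use 1/2 in.

w = 1/2 in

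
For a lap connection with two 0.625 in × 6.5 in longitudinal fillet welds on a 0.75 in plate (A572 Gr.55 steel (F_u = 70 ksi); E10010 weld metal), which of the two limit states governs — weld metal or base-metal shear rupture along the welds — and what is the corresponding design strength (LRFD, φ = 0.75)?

φR_n ≈ 258 kips (weld metal governs)

E100XX → F_EXX = 100 ksi.
t_e = 0.707 × 0.625 = 0.4419 in; L = 13 in.
Weld metal: φR_n = 0.75 × 0.6 × 100 × 0.4419 × 13 = 258.5 kips.
Base metal (shear rupture): φR_n = 0.75 × 0.6 × 70 × 0.75 × 13 = 307.1 kips.
Governing: weld metal.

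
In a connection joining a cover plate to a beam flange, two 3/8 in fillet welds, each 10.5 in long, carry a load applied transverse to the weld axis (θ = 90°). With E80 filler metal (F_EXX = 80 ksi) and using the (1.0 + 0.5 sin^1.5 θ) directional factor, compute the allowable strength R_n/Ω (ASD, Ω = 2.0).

R_n/Ω ≈ 200 kips

t_e = 0.707 × 0.375 = 0.2651 in; A_we = 0.2651 × 21 = 5.568 in².
Directional factor: 1.0 + 0.5 sin^1.5(90°) = 1.5.
F_nw = 0.6 × 80 × 1.5 = 72 ksi.
R_n/Ω = (72 × 5.568) / 2.0 = 200.4 kips.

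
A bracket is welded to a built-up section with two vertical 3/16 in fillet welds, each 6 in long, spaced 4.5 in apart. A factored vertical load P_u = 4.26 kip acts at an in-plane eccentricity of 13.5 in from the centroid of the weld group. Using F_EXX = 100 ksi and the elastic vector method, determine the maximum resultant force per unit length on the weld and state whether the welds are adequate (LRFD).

f_max ≈ 2.46 kip/in; adequate

Total weld length L_w = 12 in. Treat welds as unit-width lines.
Polar moment about centroid: J = 2[d³/12 + d(b/2)²] = 2[6³/12 + 6×2.25²] = 96.75 in³.
Direct shear f_v = P/L_w = 4.26 / 12 = 0.355 kip/in (vertical).
Torsion M = P·e = 4.26 × 13.5 = 57.51 kip·in.
Critical point at (x, y) = (2.25, 3) from centroid. f_tx = M·y/J = 1.783 kip/in; f_ty = M·x/J = 1.337 kip/in.
Resultant f_max = √[f_tx² + (f_v + f_ty)²] = √[1.783² + (0.355 + 1.337)²] = 2.459 kip/in.
Capacity per unit length: φr_n = 0.75 × 0.6 × 100 × (0.707 × 0.1875) = 5.965 kip/in.
2.459 ≤ 5.965 → adequate.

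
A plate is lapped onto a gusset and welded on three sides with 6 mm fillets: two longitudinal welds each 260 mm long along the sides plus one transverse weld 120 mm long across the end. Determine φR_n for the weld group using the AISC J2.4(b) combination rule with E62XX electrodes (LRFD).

φR_n ≈ 757 kN

E62XX → F_EXX = 620 MPa.
t_e = 0.707 × 6 = 4.242 mm.
R_nwl = 0.6 × 620 × 4.242 × 520 × 10⁻³ = 820.6 kN (longitudinal, 2 welds).
R_nwt = 0.6 × 620 × 4.242 × 120 × 10⁻³ = 189.4 kN (transverse, base value).
(i) R_nwl + R_nwt = 1010 kN; (ii) 0.85 R_nwl + 1.5 R_nwt = 981.5 kN.
R_n = max = 1010 kN [governs: (i)]; φR_n = 757.5 kN.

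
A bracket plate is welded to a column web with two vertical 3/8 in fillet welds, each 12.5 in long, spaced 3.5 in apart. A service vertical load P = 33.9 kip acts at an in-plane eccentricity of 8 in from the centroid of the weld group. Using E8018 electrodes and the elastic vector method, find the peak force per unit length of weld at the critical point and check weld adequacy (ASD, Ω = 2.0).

f_max ≈ 4.92 kip/in; adequate

E80XX → F_EXX = 80 ksi.
Total weld length L_w = 25 in. Treat welds as unit-width lines.
Polar moment about centroid: J = 2[d³/12 + d(b/2)²] = 2[12.5³/12 + 12.5×1.75²] = 402.1 in³.
Direct shear f_v = P/L_w = 33.9 / 25 = 1.356 kip/in (vertical).
Torsion M = P·e = 33.9 × 8 = 271.2 kip·in.
Critical point at (x, y) = (1.75, 6.25) from centroid. f_tx = M·y/J = 4.216 kip/in; f_ty = M·x/J = 1.18 kip/in.
Resultant f_max = √[f_tx² + (f_v + f_ty)²] = √[4.216² + (1.356 + 1.18)²] = 4.92 kip/in.
Capacity per unit length: r_n/Ω = (1/2.0) × 0.6 × 80 × (0.707 × 0.375) = 6.363 kip/in.
4.92 ≤ 6.363 → adequate.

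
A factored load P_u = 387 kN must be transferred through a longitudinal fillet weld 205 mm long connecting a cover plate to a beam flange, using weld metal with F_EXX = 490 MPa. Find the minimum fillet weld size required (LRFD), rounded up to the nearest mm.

Total weld length L = 205 mm.
Required throat t_e = P_u / (φ × 0.6 F_EXX × L) = 387 / (0.75 × 0.6 × 490 × 205 × 10⁻³) = 8.561 mm.
Required leg w = t_e / 0.707 = 12.11 mm → use 13 mm.

w = 13 mm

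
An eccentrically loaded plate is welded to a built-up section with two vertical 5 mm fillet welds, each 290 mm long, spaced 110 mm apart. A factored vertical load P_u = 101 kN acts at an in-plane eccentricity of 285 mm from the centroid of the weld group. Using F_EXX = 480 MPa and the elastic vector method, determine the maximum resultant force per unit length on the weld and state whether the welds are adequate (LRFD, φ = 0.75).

Total weld length L_w = 580 mm. Treat welds as unit-width lines.
Polar moment about centroid: J = 2[d³/12 + d(b/2)²] = 2[290³/12 + 290×55²] = 5819000 mm³.
Direct shear f_v = P/L_w = 101×10³ / 580 = 174.1 N/mm (vertical).
Torsion M = P·e = 101×10³ × 285 = 28785000 N·mm.
Critical point at (x, y) = (55, 145) from centroid. f_tx = M·y/J = 717.2 N/mm; f_ty = M·x/J = 272.1 N/mm.
Resultant f_max = √[f_tx² + (f_v + f_ty)²] = √[717.2² + (174.1 + 272.1)²] = 844.7 N/mm.
Capacity per unit length: φr_n = 0.75 × 0.6 × 480 × (0.707 × 5) = 763.6 N/mm.
844.7 > 763.6 → NOT adequate.

f_max ≈ 845 N/mm; NOT adequate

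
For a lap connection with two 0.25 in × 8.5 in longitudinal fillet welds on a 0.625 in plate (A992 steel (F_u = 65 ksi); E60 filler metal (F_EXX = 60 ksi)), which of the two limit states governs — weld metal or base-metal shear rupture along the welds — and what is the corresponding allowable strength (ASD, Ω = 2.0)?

t_e = 0.707 × 0.25 = 0.1767 in; L = 17 in.
Weld metal: R_n/Ω = (1/2.0) × 0.6 × 60 × 0.1767 × 17 = 54.09 kips.
Base metal (shear rupture): R_n/Ω = (1/2.0) × 0.6 × 65 × 0.625 × 17 = 207.2 kips.
Governing: weld metal.

R_n/Ω ≈ 54.1 kips (weld metal governs)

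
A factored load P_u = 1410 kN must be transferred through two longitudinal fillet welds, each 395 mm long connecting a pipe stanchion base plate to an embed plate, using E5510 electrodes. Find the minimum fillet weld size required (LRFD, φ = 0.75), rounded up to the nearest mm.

w = 11 mm

E55XX → F_EXX = 550 MPa.
Total weld length L = 790 mm.
Required throat t_e = P_u / (φ × 0.6 F_EXX × L) = 1410 / (0.75 × 0.6 × 550 × 790 × 10⁻³) = 7.211 mm.
Required leg w = t_e / 0.707 = 10.2 mm → use 11 mm.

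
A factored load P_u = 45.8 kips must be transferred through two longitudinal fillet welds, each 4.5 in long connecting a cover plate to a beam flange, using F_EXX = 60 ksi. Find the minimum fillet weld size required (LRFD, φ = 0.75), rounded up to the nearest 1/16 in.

w = 5/16 in

Total weld length L = 9 in.
Required throat t_e = P_u / (φ × 0.6 F_EXX × L) = 45.8 / (0.75 × 0.6 × 60 × 9) = 0.1885 in.
Required leg w = t_e / 0.707 = 0.2666 in → use 5/16 in.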